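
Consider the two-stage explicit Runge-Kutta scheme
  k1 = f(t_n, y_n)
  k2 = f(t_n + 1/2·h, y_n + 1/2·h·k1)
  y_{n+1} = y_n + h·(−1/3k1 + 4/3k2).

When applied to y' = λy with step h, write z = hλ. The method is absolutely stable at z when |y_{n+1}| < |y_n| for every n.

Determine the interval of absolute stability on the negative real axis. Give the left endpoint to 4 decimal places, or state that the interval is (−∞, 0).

Set f=λy, z=hλ:
  k1=λy_n ⇒ h·k1=z·y_n;  k2=λ(1+1/2z)y_n ⇒ h·k2=z(1+1/2z)y_n
  y_{n+1}/y_n = 1 − 1/3z + 4/3z(1+1/2z) = 1 + z + 2/3z²
  ⇒ R(z) = 1 + z + 2/3z².

Find x<0 with |R(x)|<1.
x=-1.16: |R|=0.7371
R=1: x+2/3x²=0 ⇒ x=−3/2=-1.5000; min R=1−1/(4·2/3)=0.6250>−1
Confirm numerically:
  x=-1.287: |R|=0.81725 <1
  x=-1.257: |R|=0.79637 <1
  x=-1.053: |R|=0.68621 <1
  x=-1.841: |R|=1.41852 >1
  x=-1.593: |R|=1.09877 >1
Interval (-1.5000, 0).

z∈(-1.5000,0).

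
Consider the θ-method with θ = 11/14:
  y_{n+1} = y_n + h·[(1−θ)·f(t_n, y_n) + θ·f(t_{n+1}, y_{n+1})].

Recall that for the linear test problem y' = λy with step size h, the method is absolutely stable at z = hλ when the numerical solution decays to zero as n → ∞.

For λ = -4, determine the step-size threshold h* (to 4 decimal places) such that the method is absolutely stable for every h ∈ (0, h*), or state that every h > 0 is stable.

(−∞, 0) — no finite endpoint. Any h>0 works for λ=-4.

On y'=λy, z=hλ:
  y_{n+1} = y_n + z·[3/14·y_n + 11/14·y_{n+1}] ⇒ (1 − 11/14z)y_{n+1} = (1 + 3/14z)y_n
  ⇒ R(z) = (1 + 3/14z)/(1 − 11/14z).

Find x<0 with |R(x)|<1.
x=-0.84: |R|=0.4940
x=-2: |R|=0.2222
x=-10: |R|=0.1290
x=-100: |R|=0.2567
θ=11/14≥1/2 ⇒ |1+3/14x|<|1−11/14x| ∀x<0 ⇒ unbounded interval.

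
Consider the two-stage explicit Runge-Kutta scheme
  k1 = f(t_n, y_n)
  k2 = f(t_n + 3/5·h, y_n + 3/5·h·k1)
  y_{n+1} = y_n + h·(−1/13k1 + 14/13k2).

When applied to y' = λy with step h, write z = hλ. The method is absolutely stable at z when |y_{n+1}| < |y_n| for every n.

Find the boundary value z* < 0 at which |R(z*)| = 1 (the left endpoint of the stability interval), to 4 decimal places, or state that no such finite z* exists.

z* = -1.5476.

With y'=λy (z=hλ):
  k1=λy_n ⇒ h·k1=z·y_n;  k2=λ(1+3/5z)y_n ⇒ h·k2=z(1+3/5z)y_n
  y_{n+1}/y_n = 1 − 1/13z + 14/13z(1+3/5z) = 1 + z + 42/65z²
  Hence R(z) = 1 + z + 42/65z².

Need |R(x)|<1, x<0.
x=-0.51: |R|=0.6581
R=1: x+42/65x²=0 ⇒ x=−65/42=-1.5476; min R=1−1/(4·42/65)=0.6131>−1
Confirm numerically:
  x=-1.376: |R|=0.84741 <1
  x=-1.136: |R|=0.69786 <1
  x=-1.086: |R|=0.67607 <1
  x=-0.887: |R|=0.62137 <1
  x=-1.802: |R|=1.29619 >1
  x=-1.686: |R|=1.15075 >1
Stable set (-1.5476, 0).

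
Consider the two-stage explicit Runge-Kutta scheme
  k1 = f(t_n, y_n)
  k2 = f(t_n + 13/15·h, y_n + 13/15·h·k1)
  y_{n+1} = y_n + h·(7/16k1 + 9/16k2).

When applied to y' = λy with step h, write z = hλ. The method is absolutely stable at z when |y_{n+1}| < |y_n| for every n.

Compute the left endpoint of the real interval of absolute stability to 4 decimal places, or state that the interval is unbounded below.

Set f=λy, z=hλ:
  k1=λy_n ⇒ h·k1=z·y_n;  k2=λ(1+13/15z)y_n ⇒ h·k2=z(1+13/15z)y_n
  y_{n+1}/y_n = 1 + 7/16z + 9/16z(1+13/15z) = 1 + z + 39/80z²
  Hence R(z) = 1 + z + 39/80z².

Boundary: |R(x)|=1, x<0.
x=-1.36: |R|=0.5417
R=1: x+39/80x²=0 ⇒ x=−80/39=-2.0513; min R=1−1/(4·39/80)=0.4872>−1
Confirm numerically:
  x=-1.559: |R|=0.62586 <1
  x=-1.307: |R|=0.52577 <1
  x=-1.071: |R|=0.48818 <1
  x=-2.412: |R|=1.42415 >1
  x=-2.163: |R|=1.11780 >1
Interval (-2.0513, 0).

z* = -2.0513.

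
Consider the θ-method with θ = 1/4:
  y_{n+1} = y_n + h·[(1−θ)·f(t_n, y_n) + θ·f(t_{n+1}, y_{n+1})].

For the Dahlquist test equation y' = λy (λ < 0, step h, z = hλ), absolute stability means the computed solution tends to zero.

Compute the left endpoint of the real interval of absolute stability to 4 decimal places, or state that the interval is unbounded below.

left endpoint -4.0000.

On y'=λy, z=hλ:
  y_{n+1} = y_n + z·[3/4·y_n + 1/4·y_{n+1}] ⇒ (1 − 1/4z)y_{n+1} = (1 + 3/4z)y_n
  Hence R(z) = (1 + 3/4z)/(1 − 1/4z).

Find x<0 with |R(x)|<1.
x=-1.73: |R|=0.2077
R=−1: 1+3/4x = −1+1/4x ⇒ -1/2x=2 ⇒ x=2/(-1/2)=-4.0000
Confirm numerically:
  x=-3.549: |R|=0.88051 <1
  x=-2.604: |R|=0.57723 <1
  x=-2.415: |R|=0.50585 <1
  x=-1.871: |R|=0.27474 <1
  x=-4.332: |R|=1.07969 >1
  x=-4.211: |R|=1.05139 >1
Interval (-4.0000, 0).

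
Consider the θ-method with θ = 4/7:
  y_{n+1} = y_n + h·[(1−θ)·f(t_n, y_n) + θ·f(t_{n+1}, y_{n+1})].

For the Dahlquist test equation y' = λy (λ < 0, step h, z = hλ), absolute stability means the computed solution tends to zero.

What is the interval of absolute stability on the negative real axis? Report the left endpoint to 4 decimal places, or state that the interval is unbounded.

On y'=λy, z=hλ:
  y_{n+1} = y_n + z·[3/7·y_n + 4/7·y_{n+1}] ⇒ (1 − 4/7z)y_{n+1} = (1 + 3/7z)y_n
  Hence R(z) = (1 + 3/7z)/(1 − 4/7z).

Boundary: |R(x)|=1, x<0.
x=-1.57: |R|=0.1724
x=-2: |R|=0.0667
x=-10: |R|=0.4894
x=-100: |R|=0.7199
θ=4/7≥1/2 ⇒ |1+3/7x|<|1−4/7x| ∀x<0 ⇒ stable on all of ℝ⁻.

(−∞, 0) — no finite endpoint.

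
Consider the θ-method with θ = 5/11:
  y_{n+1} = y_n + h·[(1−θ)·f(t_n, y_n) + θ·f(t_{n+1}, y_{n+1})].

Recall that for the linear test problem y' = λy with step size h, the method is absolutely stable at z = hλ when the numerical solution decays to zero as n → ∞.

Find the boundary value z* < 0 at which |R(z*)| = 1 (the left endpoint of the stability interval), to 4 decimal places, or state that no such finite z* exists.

Set f=λy, z=hλ:
  y_{n+1} = y_n + z·[6/11·y_n + 5/11·y_{n+1}] ⇒ (1 − 5/11z)y_{n+1} = (1 + 6/11z)y_n
  so R(z) = (1 + 6/11z)/(1 − 5/11z).

Solve |R(x)|<1 on ℝ⁻.
x=-0.79: |R|=0.4187
R=−1: 1+6/11x = −1+5/11x ⇒ -1/11x=2 ⇒ x=2/(-1/11)=-22.0000
Confirm numerically:
  x=-16.003: |R|=0.93411 <1
  x=-11.708: |R|=0.85200 <1
  x=-8.885: |R|=0.76337 <1
  x=-22.213: |R|=1.00174 >1
  x=-22.050: |R|=1.00041 >1
Stable set (-22.0000, 0).

z* = -22.0000.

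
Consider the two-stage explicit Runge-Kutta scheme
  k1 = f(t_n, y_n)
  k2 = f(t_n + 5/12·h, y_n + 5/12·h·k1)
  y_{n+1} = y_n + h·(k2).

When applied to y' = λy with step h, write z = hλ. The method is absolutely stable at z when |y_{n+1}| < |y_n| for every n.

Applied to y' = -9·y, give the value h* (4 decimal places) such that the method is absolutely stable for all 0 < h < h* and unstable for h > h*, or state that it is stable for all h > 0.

Test eqn y'=λy, z=hλ:
  k1=λy_n ⇒ h·k1=z·y_n;  k2=λ(1+5/12z)y_n ⇒ h·k2=z(1+5/12z)y_n
  y_{n+1}/y_n = 1 + z(1+5/12z) = 1 + z + 5/12z²
  so R(z) = 1 + z + 5/12z².

Need |R(x)|<1, x<0.
x=-1.28: |R|=0.4027
R=1: x+5/12x²=0 ⇒ x=−12/5=-2.4000; min R=1−1/(4·5/12)=0.4000>−1
Confirm numerically:
  x=-2.321: |R|=0.92360 <1
  x=-2.243: |R|=0.85327 <1
  x=-1.487: |R|=0.43432 <1
  x=-2.935: |R|=1.65426 >1
  x=-2.815: |R|=1.48676 >1
  x=-2.651: |R|=1.27725 >1
So |R|<1 on (-2.4000, 0).

(-2.4000,0); λ=-9 ⇒ h* = (12/5)/9 = 0.2667.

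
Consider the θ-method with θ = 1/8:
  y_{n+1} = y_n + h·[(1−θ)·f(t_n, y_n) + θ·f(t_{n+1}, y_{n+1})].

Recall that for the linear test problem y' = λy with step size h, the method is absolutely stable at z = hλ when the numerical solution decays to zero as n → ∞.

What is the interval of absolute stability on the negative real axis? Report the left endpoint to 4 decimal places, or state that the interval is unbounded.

Test eqn y'=λy, z=hλ:
  y_{n+1} = y_n + z·[7/8·y_n + 1/8·y_{n+1}] ⇒ (1 − 1/8z)y_{n+1} = (1 + 7/8z)y_n
  Hence R(z) = (1 + 7/8z)/(1 − 1/8z).

Need |R(x)|<1, x<0.
x=-0.53: |R|=0.5029
R=−1: 1+7/8x = −1+1/8x ⇒ -3/4x=2 ⇒ x=2/(-3/4)=-2.6667
Confirm numerically:
  x=-1.420: |R|=0.20594 <1
  x=-1.185: |R|=0.03212 <1
  x=-1.157: |R|=0.01081 <1
  x=-3.078: |R|=1.22278 >1
  x=-2.705: |R|=1.02149 >1
So |R|<1 on (-2.6667, 0).

(-2.6667, 0).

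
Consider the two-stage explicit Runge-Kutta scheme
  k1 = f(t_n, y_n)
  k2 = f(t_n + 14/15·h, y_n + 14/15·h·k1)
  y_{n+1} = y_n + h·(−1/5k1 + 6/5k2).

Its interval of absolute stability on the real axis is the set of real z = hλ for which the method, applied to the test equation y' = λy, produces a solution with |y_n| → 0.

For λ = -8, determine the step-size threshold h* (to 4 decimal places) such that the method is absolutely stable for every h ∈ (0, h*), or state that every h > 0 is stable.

(-0.8929,0); λ=-8 ⇒ h* = (25/28)/8 = 0.1116.

Test eqn y'=λy, z=hλ:
  k1=λy_n ⇒ h·k1=z·y_n;  k2=λ(1+14/15z)y_n ⇒ h·k2=z(1+14/15z)y_n
  y_{n+1}/y_n = 1 − 1/5z + 6/5z(1+14/15z) = 1 + z + 28/25z²
  R(z) = 1 + z + 28/25z².

Need |R(x)|<1, x<0.
x=-0.99: |R|=1.1077
R=1: x+28/25x²=0 ⇒ x=−25/28=-0.8929; min R=1−1/(4·28/25)=0.7768>−1
Confirm numerically:
  x=-0.762: |R|=0.88832 <1
  x=-0.645: |R|=0.82095 <1
  x=-0.487: |R|=0.77863 <1
  x=-0.441: |R|=0.77682 <1
  x=-1.125: |R|=1.29250 >1
  x=-1.001: |R|=1.12124 >1
So |R|<1 on (-0.8929, 0).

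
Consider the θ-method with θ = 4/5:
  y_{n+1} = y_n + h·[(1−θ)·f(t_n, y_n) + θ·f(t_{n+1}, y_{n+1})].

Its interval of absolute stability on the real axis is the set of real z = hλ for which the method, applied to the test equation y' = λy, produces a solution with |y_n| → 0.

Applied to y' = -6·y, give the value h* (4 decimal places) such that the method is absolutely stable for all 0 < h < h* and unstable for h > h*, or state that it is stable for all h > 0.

Test eqn y'=λy, z=hλ:
  y_{n+1} = y_n + z·[1/5·y_n + 4/5·y_{n+1}] ⇒ (1 − 4/5z)y_{n+1} = (1 + 1/5z)y_n
  Hence R(z) = (1 + 1/5z)/(1 − 4/5z).

Need |R(x)|<1, x<0.
x=-1.07: |R|=0.4235
x=-2: |R|=0.2308
x=-10: |R|=0.1111
x=-100: |R|=0.2346
θ=4/5≥1/2 ⇒ |1+1/5x|<|1−4/5x| ∀x<0 ⇒ unbounded interval.

interval (−∞, 0). Any h>0 works for λ=-6.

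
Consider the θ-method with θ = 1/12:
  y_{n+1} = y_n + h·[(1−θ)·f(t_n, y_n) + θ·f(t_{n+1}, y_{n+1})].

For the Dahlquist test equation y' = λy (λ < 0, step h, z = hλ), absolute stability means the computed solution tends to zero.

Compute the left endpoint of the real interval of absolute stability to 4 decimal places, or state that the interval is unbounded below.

left endpoint -2.4000.

With y'=λy (z=hλ):
  y_{n+1} = y_n + z·[11/12·y_n + 1/12·y_{n+1}] ⇒ (1 − 1/12z)y_{n+1} = (1 + 11/12z)y_n
  ⇒ R(z) = (1 + 11/12z)/(1 − 1/12z).

Solve |R(x)|<1 on ℝ⁻.
x=-0.68: |R|=0.3565
R=−1: 1+11/12x = −1+1/12x ⇒ -5/6x=2 ⇒ x=2/(-5/6)=-2.4000
Confirm numerically:
  x=-2.036: |R|=0.74067 <1
  x=-1.748: |R|=0.52575 <1
  x=-1.654: |R|=0.45364 <1
  x=-1.135: |R|=0.03692 <1
  x=-2.996: |R|=1.39744 >1
  x=-2.473: |R|=1.05044 >1
So |R|<1 on (-2.4000, 0).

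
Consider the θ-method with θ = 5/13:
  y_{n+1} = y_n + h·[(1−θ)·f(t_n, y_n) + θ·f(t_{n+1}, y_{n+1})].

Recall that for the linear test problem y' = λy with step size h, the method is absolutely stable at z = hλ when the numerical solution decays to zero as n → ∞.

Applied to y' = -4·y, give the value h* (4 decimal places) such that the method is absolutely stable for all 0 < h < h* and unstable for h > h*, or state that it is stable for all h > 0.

(-8.6667,0); λ=-4 ⇒ h* = (26/3)/4 = 2.1667.

Test eqn y'=λy, z=hλ:
  y_{n+1} = y_n + z·[8/13·y_n + 5/13·y_{n+1}] ⇒ (1 − 5/13z)y_{n+1} = (1 + 8/13z)y_n
  R(z) = (1 + 8/13z)/(1 − 5/13z).

Find x<0 with |R(x)|<1.
x=-0.8: |R|=0.3882
R=−1: 1+8/13x = −1+5/13x ⇒ -3/13x=2 ⇒ x=2/(-3/13)=-8.6667
Confirm numerically:
  x=-8.481: |R|=0.98995 <1
  x=-8.057: |R|=0.96568 <1
  x=-5.357: |R|=0.75043 <1
  x=-3.487: |R|=0.48944 <1
  x=-9.254: |R|=1.02973 >1
  x=-9.134: |R|=1.02390 >1
  x=-8.735: |R|=1.00362 >1
Interval (-8.6667, 0).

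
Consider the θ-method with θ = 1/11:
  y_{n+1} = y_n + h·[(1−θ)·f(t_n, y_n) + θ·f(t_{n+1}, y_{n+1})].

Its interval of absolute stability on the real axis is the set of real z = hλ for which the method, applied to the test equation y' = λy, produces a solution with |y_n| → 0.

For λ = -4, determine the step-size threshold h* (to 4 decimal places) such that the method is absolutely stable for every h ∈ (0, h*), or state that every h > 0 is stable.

(-2.4444,0); λ=-4 ⇒ h* = (22/9)/4 = 0.6111.

Set f=λy, z=hλ:
  y_{n+1} = y_n + z·[10/11·y_n + 1/11·y_{n+1}] ⇒ (1 − 1/11z)y_{n+1} = (1 + 10/11z)y_n
  ⇒ R(z) = (1 + 10/11z)/(1 − 1/11z).

Find x<0 with |R(x)|<1.
x=-1.73: |R|=0.4949
R=−1: 1+10/11x = −1+1/11x ⇒ -9/11x=2 ⇒ x=2/(-9/11)=-2.4444
Confirm numerically:
  x=-2.417: |R|=0.98159 <1
  x=-2.206: |R|=0.83750 <1
  x=-2.205: |R|=0.83680 <1
  x=-2.186: |R|=0.82360 <1
  x=-2.680: |R|=1.15497 >1
  x=-2.480: |R|=1.02374 >1
So |R|<1 on (-2.4444, 0).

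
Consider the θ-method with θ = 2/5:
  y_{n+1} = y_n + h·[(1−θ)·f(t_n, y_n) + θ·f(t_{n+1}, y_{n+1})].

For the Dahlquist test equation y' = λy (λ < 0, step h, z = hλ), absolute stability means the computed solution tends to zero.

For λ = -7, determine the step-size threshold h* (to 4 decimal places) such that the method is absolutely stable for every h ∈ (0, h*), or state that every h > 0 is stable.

(-10.0000,0); λ=-7 ⇒ h* = (10)/7 = 1.4286.

With y'=λy (z=hλ):
  y_{n+1} = y_n + z·[3/5·y_n + 2/5·y_{n+1}] ⇒ (1 − 2/5z)y_{n+1} = (1 + 3/5z)y_n
  so R(z) = (1 + 3/5z)/(1 − 2/5z).

Need |R(x)|<1, x<0.
x=-0.92: |R|=0.3275
R=−1: 1+3/5x = −1+2/5x ⇒ -1/5x=2 ⇒ x=2/(-1/5)=-10.0000
Confirm numerically:
  x=-9.895: |R|=0.99576 <1
  x=-8.235: |R|=0.91779 <1
  x=-7.878: |R|=0.89776 <1
  x=-10.464: |R|=1.01790 >1
  x=-10.442: |R|=1.01708 >1
  x=-10.267: |R|=1.01046 >1
Stable set (-10.0000, 0).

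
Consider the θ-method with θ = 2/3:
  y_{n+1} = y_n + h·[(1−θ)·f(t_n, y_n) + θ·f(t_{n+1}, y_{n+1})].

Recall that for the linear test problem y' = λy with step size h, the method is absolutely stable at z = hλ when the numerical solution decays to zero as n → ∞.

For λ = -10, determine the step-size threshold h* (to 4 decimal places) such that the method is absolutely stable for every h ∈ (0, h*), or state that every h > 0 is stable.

Test eqn y'=λy, z=hλ:
  y_{n+1} = y_n + z·[1/3·y_n + 2/3·y_{n+1}] ⇒ (1 − 2/3z)y_{n+1} = (1 + 1/3z)y_n
  so R(z) = (1 + 1/3z)/(1 − 2/3z).

Need |R(x)|<1, x<0.
x=-1.41: |R|=0.2732
x=-2: |R|=0.1429
x=-10: |R|=0.3043
x=-100: |R|=0.4778
θ=2/3≥1/2 ⇒ |1+1/3x|<|1−2/3x| ∀x<0 ⇒ interval (−∞,0).

interval (−∞, 0). Any h>0 works for λ=-10.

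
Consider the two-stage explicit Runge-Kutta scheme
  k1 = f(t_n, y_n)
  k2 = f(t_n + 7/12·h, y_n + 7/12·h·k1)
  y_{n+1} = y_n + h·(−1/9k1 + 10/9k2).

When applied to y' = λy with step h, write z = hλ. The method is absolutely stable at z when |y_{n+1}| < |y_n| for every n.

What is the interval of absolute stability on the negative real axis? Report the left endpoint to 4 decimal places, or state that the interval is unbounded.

(-1.5429, 0).

Test eqn y'=λy, z=hλ:
  k1=λy_n ⇒ h·k1=z·y_n;  k2=λ(1+7/12z)y_n ⇒ h·k2=z(1+7/12z)y_n
  y_{n+1}/y_n = 1 − 1/9z + 10/9z(1+7/12z) = 1 + z + 35/54z²
  R(z) = 1 + z + 35/54z².

Solve |R(x)|<1 on ℝ⁻.
x=-1.33: |R|=0.8165
R=1: x+35/54x²=0 ⇒ x=−54/35=-1.5429; min R=1−1/(4·35/54)=0.6143>−1
Confirm numerically:
  x=-1.478: |R|=0.93787 <1
  x=-1.014: |R|=0.65242 <1
  x=-0.879: |R|=0.62179 <1
  x=-0.749: |R|=0.61461 <1
  x=-2.027: |R|=1.63607 >1
  x=-2.012: |R|=1.61180 >1
  x=-1.966: |R|=1.53919 >1
So |R|<1 on (-1.5429, 0).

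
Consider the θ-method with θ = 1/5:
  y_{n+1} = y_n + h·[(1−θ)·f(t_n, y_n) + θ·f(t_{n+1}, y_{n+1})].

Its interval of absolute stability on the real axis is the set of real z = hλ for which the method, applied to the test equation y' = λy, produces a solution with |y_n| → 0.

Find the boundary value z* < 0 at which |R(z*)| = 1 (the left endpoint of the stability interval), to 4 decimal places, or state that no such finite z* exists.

z* = -3.3333.

Set f=λy, z=hλ:
  y_{n+1} = y_n + z·[4/5·y_n + 1/5·y_{n+1}] ⇒ (1 − 1/5z)y_{n+1} = (1 + 4/5z)y_n
  Hence R(z) = (1 + 4/5z)/(1 − 1/5z).

Boundary: |R(x)|=1, x<0.
x=-1.16: |R|=0.0584
R=−1: 1+4/5x = −1+1/5x ⇒ -3/5x=2 ⇒ x=2/(-3/5)=-3.3333
Confirm numerically:
  x=-2.072: |R|=0.46493 <1
  x=-2.034: |R|=0.44583 <1
  x=-1.996: |R|=0.42653 <1
  x=-1.357: |R|=0.06733 <1
  x=-3.746: |R|=1.14155 >1
  x=-3.445: |R|=1.03967 >1
So |R|<1 on (-3.3333, 0).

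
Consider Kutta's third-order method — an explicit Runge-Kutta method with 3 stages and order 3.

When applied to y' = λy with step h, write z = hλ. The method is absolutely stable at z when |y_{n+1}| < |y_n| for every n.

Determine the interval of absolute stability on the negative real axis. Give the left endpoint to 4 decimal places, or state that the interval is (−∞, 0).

Set f=λy, z=hλ:
  order 3, 3-stage ⇒ R(z)=1+z+z^2/2+z^3/6
  (e.g. R(-1.67)=-0.05179, |R|=0.05179)

Find x<0 with |R(x)|<1.
x=-1.67: |R|=0.0518
|R(-1.96)|=0.2941 |R(-0.96)|=0.3533 |R(-0.84)|=0.4140
Bisect:
  x_lo=-3.1192 |R|=2.3125  x_hi=-0.1638 |R|=0.8489
  mid=-1.64147 |R|=0.03140 →hi
  mid=-2.38033 |R|=0.79516 →hi
  mid=-2.74976 |R|=1.43441 →lo
  mid=-2.56505 |R|=1.08809 →lo
  mid=-2.47269 |R|=0.93534 →hi
  mid=-2.51887 |R|=1.01010 →lo
  mid=-2.49578 |R|=0.97232 →hi
  mid=-2.50732 |R|=0.99111 →hi
  mid=-2.51310 |R|=1.00058 →lo
  ...
  [-2.51292,-2.51273] ⇒ x*=-2.5127
Stable set (-2.5127, 0).

z∈(-2.5127,0).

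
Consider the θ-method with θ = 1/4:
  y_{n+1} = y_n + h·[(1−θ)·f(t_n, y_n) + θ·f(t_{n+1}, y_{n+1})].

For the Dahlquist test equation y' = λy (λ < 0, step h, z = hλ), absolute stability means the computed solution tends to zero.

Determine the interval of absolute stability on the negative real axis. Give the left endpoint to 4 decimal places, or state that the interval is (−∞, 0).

z∈(-4.0000,0).

Set f=λy, z=hλ:
  y_{n+1} = y_n + z·[3/4·y_n + 1/4·y_{n+1}] ⇒ (1 − 1/4z)y_{n+1} = (1 + 3/4z)y_n
  so R(z) = (1 + 3/4z)/(1 − 1/4z).

Boundary: |R(x)|=1, x<0.
x=-1.67: |R|=0.1781
R=−1: 1+3/4x = −1+1/4x ⇒ -1/2x=2 ⇒ x=2/(-1/2)=-4.0000
Confirm numerically:
  x=-3.922: |R|=0.98031 <1
  x=-3.720: |R|=0.92746 <1
  x=-3.178: |R|=0.77097 <1
  x=-2.148: |R|=0.39753 <1
  x=-4.195: |R|=1.04759 >1
  x=-4.095: |R|=1.02347 >1
So |R|<1 on (-4.0000, 0).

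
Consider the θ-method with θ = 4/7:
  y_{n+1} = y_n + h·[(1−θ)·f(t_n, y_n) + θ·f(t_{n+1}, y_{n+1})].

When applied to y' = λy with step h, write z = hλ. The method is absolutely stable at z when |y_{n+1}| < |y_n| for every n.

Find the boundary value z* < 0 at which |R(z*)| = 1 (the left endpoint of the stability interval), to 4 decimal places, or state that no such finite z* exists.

Test eqn y'=λy, z=hλ:
  y_{n+1} = y_n + z·[3/7·y_n + 4/7·y_{n+1}] ⇒ (1 − 4/7z)y_{n+1} = (1 + 3/7z)y_n
  so R(z) = (1 + 3/7z)/(1 − 4/7z).

Find x<0 with |R(x)|<1.
x=-1.31: |R|=0.2508
x=-2: |R|=0.0667
x=-10: |R|=0.4894
x=-100: |R|=0.7199
θ=4/7≥1/2 ⇒ |1+3/7x|<|1−4/7x| ∀x<0 ⇒ stable on all of ℝ⁻.

interval (−∞, 0).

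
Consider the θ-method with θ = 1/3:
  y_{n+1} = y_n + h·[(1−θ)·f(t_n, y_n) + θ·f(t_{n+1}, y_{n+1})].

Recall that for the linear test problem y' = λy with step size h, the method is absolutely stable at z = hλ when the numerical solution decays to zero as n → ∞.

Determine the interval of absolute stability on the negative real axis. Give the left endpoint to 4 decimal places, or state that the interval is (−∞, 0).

z∈(-6.0000,0).

Set f=λy, z=hλ:
  y_{n+1} = y_n + z·[2/3·y_n + 1/3·y_{n+1}] ⇒ (1 − 1/3z)y_{n+1} = (1 + 2/3z)y_n
  Hence R(z) = (1 + 2/3z)/(1 − 1/3z).

Boundary: |R(x)|=1, x<0.
x=-0.87: |R|=0.3256
R=−1: 1+2/3x = −1+1/3x ⇒ -1/3x=2 ⇒ x=2/(-1/3)=-6.0000
Confirm numerically:
  x=-3.845: |R|=0.68517 <1
  x=-3.707: |R|=0.65812 <1
  x=-3.516: |R|=0.61878 <1
  x=-6.147: |R|=1.01607 >1
  x=-6.119: |R|=1.01305 >1
  x=-6.035: |R|=1.00387 >1
Stable set (-6.0000, 0).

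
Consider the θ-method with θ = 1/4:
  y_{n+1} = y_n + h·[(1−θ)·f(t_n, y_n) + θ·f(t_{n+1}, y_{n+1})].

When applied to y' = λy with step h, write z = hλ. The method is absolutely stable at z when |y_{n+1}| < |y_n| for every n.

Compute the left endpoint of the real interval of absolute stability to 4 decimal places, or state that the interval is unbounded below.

With y'=λy (z=hλ):
  y_{n+1} = y_n + z·[3/4·y_n + 1/4·y_{n+1}] ⇒ (1 − 1/4z)y_{n+1} = (1 + 3/4z)y_n
  Hence R(z) = (1 + 3/4z)/(1 − 1/4z).

Find x<0 with |R(x)|<1.
x=-0.69: |R|=0.4115
R=−1: 1+3/4x = −1+1/4x ⇒ -1/2x=2 ⇒ x=2/(-1/2)=-4.0000
Confirm numerically:
  x=-3.809: |R|=0.95108 <1
  x=-3.138: |R|=0.75848 <1
  x=-2.984: |R|=0.70905 <1
  x=-4.548: |R|=1.12822 >1
  x=-4.507: |R|=1.11920 >1
  x=-4.475: |R|=1.11209 >1
Stable set (-4.0000, 0).

left endpoint -4.0000.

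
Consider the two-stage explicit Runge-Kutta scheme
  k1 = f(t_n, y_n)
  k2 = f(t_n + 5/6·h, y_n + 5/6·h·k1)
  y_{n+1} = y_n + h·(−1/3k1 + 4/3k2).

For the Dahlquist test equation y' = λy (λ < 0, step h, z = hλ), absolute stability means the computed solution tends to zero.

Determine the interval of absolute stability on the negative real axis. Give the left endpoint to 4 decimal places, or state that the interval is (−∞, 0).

z∈(-0.9000,0).

On y'=λy, z=hλ:
  k1=λy_n ⇒ h·k1=z·y_n;  k2=λ(1+5/6z)y_n ⇒ h·k2=z(1+5/6z)y_n
  y_{n+1}/y_n = 1 − 1/3z + 4/3z(1+5/6z) = 1 + z + 10/9z²
  ⇒ R(z) = 1 + z + 10/9z².

Solve |R(x)|<1 on ℝ⁻.
x=-0.33: |R|=0.7910
R=1: x+10/9x²=0 ⇒ x=−9/10=-0.9000; min R=1−1/(4·10/9)=0.7750>−1
Confirm numerically:
  x=-0.816: |R|=0.92384 <1
  x=-0.740: |R|=0.86844 <1
  x=-0.576: |R|=0.79264 <1
  x=-0.400: |R|=0.77778 <1
  x=-1.484: |R|=1.96295 >1
  x=-1.482: |R|=1.95836 >1
  x=-1.119: |R|=1.27229 >1
Stable set (-0.9000, 0).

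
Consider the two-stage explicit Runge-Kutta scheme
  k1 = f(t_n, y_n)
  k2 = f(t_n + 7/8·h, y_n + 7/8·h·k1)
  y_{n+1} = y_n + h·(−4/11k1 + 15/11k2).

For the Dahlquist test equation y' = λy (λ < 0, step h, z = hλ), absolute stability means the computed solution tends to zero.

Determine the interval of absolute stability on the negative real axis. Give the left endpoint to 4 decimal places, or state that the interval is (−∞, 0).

(-0.8381, 0).

Set f=λy, z=hλ:
  k1=λy_n ⇒ h·k1=z·y_n;  k2=λ(1+7/8z)y_n ⇒ h·k2=z(1+7/8z)y_n
  y_{n+1}/y_n = 1 − 4/11z + 15/11z(1+7/8z) = 1 + z + 105/88z²
  Hence R(z) = 1 + z + 105/88z².

Need |R(x)|<1, x<0.
x=-1.66: |R|=2.6279
R=1: x+105/88x²=0 ⇒ x=−88/105=-0.8381; min R=1−1/(4·105/88)=0.7905>−1
Confirm numerically:
  x=-0.764: |R|=0.93246 <1
  x=-0.756: |R|=0.92595 <1
  x=-0.483: |R|=0.79536 <1
  x=-0.407: |R|=0.79065 <1
  x=-1.306: |R|=1.72913 >1
  x=-1.018: |R|=1.21852 >1
Interval (-0.8381, 0).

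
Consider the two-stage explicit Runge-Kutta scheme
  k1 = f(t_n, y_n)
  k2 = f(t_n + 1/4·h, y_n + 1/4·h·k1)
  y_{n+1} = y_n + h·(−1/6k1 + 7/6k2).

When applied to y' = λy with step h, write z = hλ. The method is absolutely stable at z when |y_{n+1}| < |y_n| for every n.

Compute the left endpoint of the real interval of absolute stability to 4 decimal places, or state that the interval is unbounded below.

left endpoint -3.4286.

Set f=λy, z=hλ:
  k1=λy_n ⇒ h·k1=z·y_n;  k2=λ(1+1/4z)y_n ⇒ h·k2=z(1+1/4z)y_n
  y_{n+1}/y_n = 1 − 1/6z + 7/6z(1+1/4z) = 1 + z + 7/24z²
  ⇒ R(z) = 1 + z + 7/24z².

Find x<0 with |R(x)|<1.
x=-1.07: |R|=0.2639
R=1: x+7/24x²=0 ⇒ x=−24/7=-3.4286; min R=1−1/(4·7/24)=0.1429>−1
Confirm numerically:
  x=-2.925: |R|=0.57039 <1
  x=-1.421: |R|=0.16795 <1
  x=-1.394: |R|=0.17278 <1
  x=-3.992: |R|=1.65602 >1
  x=-3.868: |R|=1.49575 >1
Stable set (-3.4286, 0).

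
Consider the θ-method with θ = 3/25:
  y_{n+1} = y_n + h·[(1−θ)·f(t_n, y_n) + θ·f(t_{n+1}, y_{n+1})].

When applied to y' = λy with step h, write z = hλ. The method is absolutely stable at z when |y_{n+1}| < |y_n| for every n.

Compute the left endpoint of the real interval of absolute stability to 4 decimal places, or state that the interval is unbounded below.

z* = -2.6316.

Set f=λy, z=hλ:
  y_{n+1} = y_n + z·[22/25·y_n + 3/25·y_{n+1}] ⇒ (1 − 3/25z)y_{n+1} = (1 + 22/25z)y_n
  Hence R(z) = (1 + 22/25z)/(1 − 3/25z).

Find x<0 with |R(x)|<1.
x=-0.78: |R|=0.2868
R=−1: 1+22/25x = −1+3/25x ⇒ -19/25x=2 ⇒ x=2/(-19/25)=-2.6316
Confirm numerically:
  x=-2.099: |R|=0.67668 <1
  x=-2.079: |R|=0.66389 <1
  x=-1.569: |R|=0.32040 <1
  x=-1.174: |R|=0.02903 <1
  x=-2.991: |R|=1.20101 >1
  x=-2.955: |R|=1.18146 >1
Interval (-2.6316, 0).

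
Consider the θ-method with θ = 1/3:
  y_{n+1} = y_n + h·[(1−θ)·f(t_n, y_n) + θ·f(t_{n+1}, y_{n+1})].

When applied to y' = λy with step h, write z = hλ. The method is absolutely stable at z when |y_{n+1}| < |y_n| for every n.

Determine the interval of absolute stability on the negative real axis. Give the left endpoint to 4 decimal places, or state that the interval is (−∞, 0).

(-6.0000, 0).

Test eqn y'=λy, z=hλ:
  y_{n+1} = y_n + z·[2/3·y_n + 1/3·y_{n+1}] ⇒ (1 − 1/3z)y_{n+1} = (1 + 2/3z)y_n
  Hence R(z) = (1 + 2/3z)/(1 − 1/3z).

Boundary: |R(x)|=1, x<0.
x=-0.42: |R|=0.6316
R=−1: 1+2/3x = −1+1/3x ⇒ -1/3x=2 ⇒ x=2/(-1/3)=-6.0000
Confirm numerically:
  x=-5.336: |R|=0.92035 <1
  x=-4.379: |R|=0.78032 <1
  x=-4.286: |R|=0.76475 <1
  x=-3.683: |R|=0.65330 <1
  x=-6.526: |R|=1.05522 >1
  x=-6.086: |R|=1.00947 >1
  x=-6.033: |R|=1.00365 >1
Interval (-6.0000, 0).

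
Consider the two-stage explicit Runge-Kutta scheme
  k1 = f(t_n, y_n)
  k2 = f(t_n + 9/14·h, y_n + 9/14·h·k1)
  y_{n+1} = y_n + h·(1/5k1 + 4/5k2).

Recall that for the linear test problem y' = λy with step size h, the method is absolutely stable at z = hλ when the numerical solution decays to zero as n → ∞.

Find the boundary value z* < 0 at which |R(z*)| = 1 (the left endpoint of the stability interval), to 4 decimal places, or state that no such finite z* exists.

Test eqn y'=λy, z=hλ:
  k1=λy_n ⇒ h·k1=z·y_n;  k2=λ(1+9/14z)y_n ⇒ h·k2=z(1+9/14z)y_n
  y_{n+1}/y_n = 1 + 1/5z + 4/5z(1+9/14z) = 1 + z + 18/35z²
  so R(z) = 1 + z + 18/35z².

Need |R(x)|<1, x<0.
x=-1.67: |R|=0.7643
R=1: x+18/35x²=0 ⇒ x=−35/18=-1.9444; min R=1−1/(4·18/35)=0.5139>−1
Confirm numerically:
  x=-1.912: |R|=0.96810 <1
  x=-1.367: |R|=0.59404 <1
  x=-1.332: |R|=0.58046 <1
  x=-0.826: |R|=0.52488 <1
  x=-2.265: |R|=1.37340 >1
  x=-2.111: |R|=1.18082 >1
  x=-2.030: |R|=1.08932 >1
Interval (-1.9444, 0).

z* = -1.9444.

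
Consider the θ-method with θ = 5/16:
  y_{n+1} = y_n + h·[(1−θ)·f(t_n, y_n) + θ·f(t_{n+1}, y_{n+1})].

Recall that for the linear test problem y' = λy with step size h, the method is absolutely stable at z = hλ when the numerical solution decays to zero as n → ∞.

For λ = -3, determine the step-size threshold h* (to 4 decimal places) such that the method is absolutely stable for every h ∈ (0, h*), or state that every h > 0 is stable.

Set f=λy, z=hλ:
  y_{n+1} = y_n + z·[11/16·y_n + 5/16·y_{n+1}] ⇒ (1 − 5/16z)y_{n+1} = (1 + 11/16z)y_n
  ⇒ R(z) = (1 + 11/16z)/(1 − 5/16z).

Solve |R(x)|<1 on ℝ⁻.
x=-1.37: |R|=0.0407
R=−1: 1+11/16x = −1+5/16x ⇒ -3/8x=2 ⇒ x=2/(-3/8)=-5.3333
Confirm numerically:
  x=-3.567: |R|=0.68677 <1
  x=-3.340: |R|=0.63425 <1
  x=-2.783: |R|=0.48848 <1
  x=-5.775: |R|=1.05905 >1
  x=-5.473: |R|=1.01932 >1
So |R|<1 on (-5.3333, 0).

(-5.3333,0); λ=-3 ⇒ h* = (16/3)/3 = 1.7778.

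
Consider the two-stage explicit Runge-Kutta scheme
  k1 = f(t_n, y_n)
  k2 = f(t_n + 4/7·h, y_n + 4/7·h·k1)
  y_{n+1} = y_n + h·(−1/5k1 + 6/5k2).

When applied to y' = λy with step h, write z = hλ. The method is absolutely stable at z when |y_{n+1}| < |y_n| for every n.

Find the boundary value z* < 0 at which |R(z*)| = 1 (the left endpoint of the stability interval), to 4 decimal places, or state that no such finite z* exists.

With y'=λy (z=hλ):
  k1=λy_n ⇒ h·k1=z·y_n;  k2=λ(1+4/7z)y_n ⇒ h·k2=z(1+4/7z)y_n
  y_{n+1}/y_n = 1 − 1/5z + 6/5z(1+4/7z) = 1 + z + 24/35z²
  ⇒ R(z) = 1 + z + 24/35z².

Boundary: |R(x)|=1, x<0.
x=-0.43: |R|=0.6968
R=1: x+24/35x²=0 ⇒ x=−35/24=-1.4583; min R=1−1/(4·24/35)=0.6354>−1
Confirm numerically:
  x=-1.191: |R|=0.78167 <1
  x=-0.992: |R|=0.68279 <1
  x=-0.688: |R|=0.63658 <1
  x=-1.990: |R|=1.72550 >1
  x=-1.884: |R|=1.54991 >1
So |R|<1 on (-1.4583, 0).

z* = -1.4583.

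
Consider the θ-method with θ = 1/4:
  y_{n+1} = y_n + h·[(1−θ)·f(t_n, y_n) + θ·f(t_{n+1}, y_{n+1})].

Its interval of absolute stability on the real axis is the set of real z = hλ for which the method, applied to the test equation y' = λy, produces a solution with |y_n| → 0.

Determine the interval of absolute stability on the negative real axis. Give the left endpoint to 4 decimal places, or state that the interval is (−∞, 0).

With y'=λy (z=hλ):
  y_{n+1} = y_n + z·[3/4·y_n + 1/4·y_{n+1}] ⇒ (1 − 1/4z)y_{n+1} = (1 + 3/4z)y_n
  Hence R(z) = (1 + 3/4z)/(1 − 1/4z).

Need |R(x)|<1, x<0.
x=-0.82: |R|=0.3195
R=−1: 1+3/4x = −1+1/4x ⇒ -1/2x=2 ⇒ x=2/(-1/2)=-4.0000
Confirm numerically:
  x=-3.880: |R|=0.96954 <1
  x=-2.966: |R|=0.70313 <1
  x=-2.076: |R|=0.36669 <1
  x=-4.211: |R|=1.05139 >1
  x=-4.049: |R|=1.01218 >1
So |R|<1 on (-4.0000, 0).

z∈(-4.0000,0).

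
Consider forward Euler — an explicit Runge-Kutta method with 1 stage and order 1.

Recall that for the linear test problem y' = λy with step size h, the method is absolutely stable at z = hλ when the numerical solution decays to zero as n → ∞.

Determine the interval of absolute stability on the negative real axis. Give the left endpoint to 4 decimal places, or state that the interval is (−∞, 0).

On y'=λy, z=hλ:
  order 1, 1-stage ⇒ R(z)=1+z
  (e.g. R(-1.4)=-0.40000, |R|=0.40000)

Boundary: |R(x)|=1, x<0.
x=-1.4: |R|=0.4000
|R(-0.87)|=0.1300 |R(-0.78)|=0.2200 |R(-0.7)|=0.3000
Bisect:
  x_lo=-2.7495 |R|=1.7495  x_hi=-0.1921 |R|=0.8079
  mid=-1.47081 |R|=0.47081 →hi
  mid=-2.11017 |R|=1.11017 →lo
  mid=-1.79049 |R|=0.79049 →hi
  mid=-1.95033 |R|=0.95033 →hi
  mid=-2.03025 |R|=1.03025 →lo
  mid=-1.99029 |R|=0.99029 →hi
  mid=-2.01027 |R|=1.01027 →lo
  mid=-2.00028 |R|=1.00028 →lo
  ...
  [-2.00013,-1.99997] ⇒ x*=-2.0000
Stable set (-2.0000, 0).

(-2.0000, 0).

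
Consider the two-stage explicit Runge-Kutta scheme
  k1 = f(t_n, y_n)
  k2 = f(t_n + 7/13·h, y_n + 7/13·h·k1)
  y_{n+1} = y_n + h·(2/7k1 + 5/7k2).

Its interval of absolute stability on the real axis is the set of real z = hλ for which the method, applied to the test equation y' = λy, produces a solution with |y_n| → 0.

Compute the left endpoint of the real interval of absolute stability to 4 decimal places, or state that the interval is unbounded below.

z* = -2.6000.

On y'=λy, z=hλ:
  k1=λy_n ⇒ h·k1=z·y_n;  k2=λ(1+7/13z)y_n ⇒ h·k2=z(1+7/13z)y_n
  y_{n+1}/y_n = 1 + 2/7z + 5/7z(1+7/13z) = 1 + z + 5/13z²
  so R(z) = 1 + z + 5/13z².

Solve |R(x)|<1 on ℝ⁻.
x=-1.77: |R|=0.4350
R=1: x+5/13x²=0 ⇒ x=−13/5=-2.6000; min R=1−1/(4·5/13)=0.3500>−1
Confirm numerically:
  x=-1.991: |R|=0.53365 <1
  x=-1.886: |R|=0.48208 <1
  x=-1.124: |R|=0.36191 <1
  x=-3.008: |R|=1.47202 >1
  x=-2.920: |R|=1.35938 >1
Interval (-2.6000, 0).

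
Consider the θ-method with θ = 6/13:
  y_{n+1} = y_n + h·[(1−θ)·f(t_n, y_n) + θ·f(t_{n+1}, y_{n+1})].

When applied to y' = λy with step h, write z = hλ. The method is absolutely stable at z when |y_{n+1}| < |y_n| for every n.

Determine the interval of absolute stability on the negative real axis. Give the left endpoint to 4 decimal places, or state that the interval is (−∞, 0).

(-26.0000, 0).

Test eqn y'=λy, z=hλ:
  y_{n+1} = y_n + z·[7/13·y_n + 6/13·y_{n+1}] ⇒ (1 − 6/13z)y_{n+1} = (1 + 7/13z)y_n
  so R(z) = (1 + 7/13z)/(1 − 6/13z).

Find x<0 with |R(x)|<1.
x=-1.16: |R|=0.2445
R=−1: 1+7/13x = −1+6/13x ⇒ -1/13x=2 ⇒ x=2/(-1/13)=-26.0000
Confirm numerically:
  x=-18.287: |R|=0.93715 <1
  x=-16.948: |R|=0.92107 <1
  x=-12.803: |R|=0.85307 <1
  x=-26.499: |R|=1.00290 >1
  x=-26.384: |R|=1.00224 >1
  x=-26.057: |R|=1.00034 >1
Interval (-26.0000, 0).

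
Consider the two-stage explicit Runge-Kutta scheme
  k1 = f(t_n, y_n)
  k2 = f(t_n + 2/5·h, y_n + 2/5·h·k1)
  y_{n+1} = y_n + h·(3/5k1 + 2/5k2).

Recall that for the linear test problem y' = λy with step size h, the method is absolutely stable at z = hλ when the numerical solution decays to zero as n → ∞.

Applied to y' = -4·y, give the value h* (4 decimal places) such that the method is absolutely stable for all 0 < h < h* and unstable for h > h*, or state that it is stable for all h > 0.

With y'=λy (z=hλ):
  k1=λy_n ⇒ h·k1=z·y_n;  k2=λ(1+2/5z)y_n ⇒ h·k2=z(1+2/5z)y_n
  y_{n+1}/y_n = 1 + 3/5z + 2/5z(1+2/5z) = 1 + z + 4/25z²
  R(z) = 1 + z + 4/25z².

Find x<0 with |R(x)|<1.
x=-1.71: |R|=0.2421
R=1: x+4/25x²=0 ⇒ x=−25/4=-6.2500; min R=1−1/(4·4/25)=-0.5625>−1
Confirm numerically:
  x=-4.992: |R|=0.00479 <1
  x=-2.781: |R|=0.54357 <1
  x=-2.748: |R|=0.53976 <1
  x=-2.507: |R|=0.50139 <1
  x=-6.762: |R|=1.55394 >1
  x=-6.480: |R|=1.23846 >1
  x=-6.473: |R|=1.23096 >1
So |R|<1 on (-6.2500, 0).

(-6.2500,0); λ=-4 ⇒ h* = (25/4)/4 = 1.5625.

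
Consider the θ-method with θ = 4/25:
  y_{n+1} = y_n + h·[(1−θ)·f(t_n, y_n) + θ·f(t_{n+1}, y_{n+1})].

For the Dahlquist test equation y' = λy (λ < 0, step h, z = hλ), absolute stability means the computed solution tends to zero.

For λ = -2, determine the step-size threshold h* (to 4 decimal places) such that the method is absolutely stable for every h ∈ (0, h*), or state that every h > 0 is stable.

Test eqn y'=λy, z=hλ:
  y_{n+1} = y_n + z·[21/25·y_n + 4/25·y_{n+1}] ⇒ (1 − 4/25z)y_{n+1} = (1 + 21/25z)y_n
  Hence R(z) = (1 + 21/25z)/(1 − 4/25z).

Find x<0 with |R(x)|<1.
x=-1.53: |R|=0.2291
R=−1: 1+21/25x = −1+4/25x ⇒ -17/25x=2 ⇒ x=2/(-17/25)=-2.9412
Confirm numerically:
  x=-2.552: |R|=0.81209 <1
  x=-2.154: |R|=0.60192 <1
  x=-1.997: |R|=0.51343 <1
  x=-3.475: |R|=1.23329 >1
  x=-2.990: |R|=1.02246 >1
Stable set (-2.9412, 0).

(-2.9412,0); λ=-2 ⇒ h* = (50/17)/2 = 1.4706.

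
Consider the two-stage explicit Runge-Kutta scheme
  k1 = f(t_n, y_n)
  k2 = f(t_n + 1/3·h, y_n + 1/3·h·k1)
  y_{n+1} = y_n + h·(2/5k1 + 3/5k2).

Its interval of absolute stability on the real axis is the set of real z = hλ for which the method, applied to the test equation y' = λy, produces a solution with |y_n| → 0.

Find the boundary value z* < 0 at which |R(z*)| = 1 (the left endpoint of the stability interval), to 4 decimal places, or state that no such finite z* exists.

On y'=λy, z=hλ:
  k1=λy_n ⇒ h·k1=z·y_n;  k2=λ(1+1/3z)y_n ⇒ h·k2=z(1+1/3z)y_n
  y_{n+1}/y_n = 1 + 2/5z + 3/5z(1+1/3z) = 1 + z + 1/5z²
  R(z) = 1 + z + 1/5z².

Need |R(x)|<1, x<0.
x=-1.68: |R|=0.1155
R=1: x+1/5x²=0 ⇒ x=−5=-5.0000; min R=1−1/(4·1/5)=-0.2500>−1
Confirm numerically:
  x=-4.352: |R|=0.43598 <1
  x=-3.842: |R|=0.11019 <1
  x=-3.362: |R|=0.10139 <1
  x=-2.480: |R|=0.24992 <1
  x=-5.485: |R|=1.53205 >1
  x=-5.153: |R|=1.15768 >1
Interval (-5.0000, 0).

left endpoint -5.0000.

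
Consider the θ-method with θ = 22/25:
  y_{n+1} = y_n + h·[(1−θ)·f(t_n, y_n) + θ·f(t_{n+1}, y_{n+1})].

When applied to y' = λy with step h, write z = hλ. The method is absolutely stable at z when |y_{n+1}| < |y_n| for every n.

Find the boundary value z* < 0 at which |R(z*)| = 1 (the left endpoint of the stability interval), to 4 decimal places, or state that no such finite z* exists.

interval (−∞, 0).

On y'=λy, z=hλ:
  y_{n+1} = y_n + z·[3/25·y_n + 22/25·y_{n+1}] ⇒ (1 − 22/25z)y_{n+1} = (1 + 3/25z)y_n
  ⇒ R(z) = (1 + 3/25z)/(1 − 22/25z).

Boundary: |R(x)|=1, x<0.
x=-1.65: |R|=0.3271
x=-2: |R|=0.2754
x=-10: |R|=0.0204
x=-100: |R|=0.1236
θ=22/25≥1/2 ⇒ |1+3/25x|<|1−22/25x| ∀x<0 ⇒ unbounded interval.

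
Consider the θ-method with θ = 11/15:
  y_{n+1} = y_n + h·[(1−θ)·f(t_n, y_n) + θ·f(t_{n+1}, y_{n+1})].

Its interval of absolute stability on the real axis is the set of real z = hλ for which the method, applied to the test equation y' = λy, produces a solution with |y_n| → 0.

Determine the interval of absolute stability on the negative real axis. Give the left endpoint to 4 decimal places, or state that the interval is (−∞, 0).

On y'=λy, z=hλ:
  y_{n+1} = y_n + z·[4/15·y_n + 11/15·y_{n+1}] ⇒ (1 − 11/15z)y_{n+1} = (1 + 4/15z)y_n
  so R(z) = (1 + 4/15z)/(1 − 11/15z).

Solve |R(x)|<1 on ℝ⁻.
x=-0.55: |R|=0.6081
x=-2: |R|=0.1892
x=-10: |R|=0.2000
x=-100: |R|=0.3453
θ=11/15≥1/2 ⇒ |1+4/15x|<|1−11/15x| ∀x<0 ⇒ unbounded interval.

unbounded; (−∞, 0).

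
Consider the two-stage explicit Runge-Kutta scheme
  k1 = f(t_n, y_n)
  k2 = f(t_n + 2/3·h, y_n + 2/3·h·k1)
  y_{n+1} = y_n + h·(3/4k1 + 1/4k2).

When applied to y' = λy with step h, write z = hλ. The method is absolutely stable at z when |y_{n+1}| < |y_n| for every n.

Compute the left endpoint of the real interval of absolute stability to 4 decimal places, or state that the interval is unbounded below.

z* = -6.0000.

Set f=λy, z=hλ:
  k1=λy_n ⇒ h·k1=z·y_n;  k2=λ(1+2/3z)y_n ⇒ h·k2=z(1+2/3z)y_n
  y_{n+1}/y_n = 1 + 3/4z + 1/4z(1+2/3z) = 1 + z + 1/6z²
  Hence R(z) = 1 + z + 1/6z².

Need |R(x)|<1, x<0.
x=-1.38: |R|=0.0626
R=1: x+1/6x²=0 ⇒ x=−6=-6.0000; min R=1−1/(4·1/6)=-0.5000>−1
Confirm numerically:
  x=-3.591: |R|=0.44179 <1
  x=-3.270: |R|=0.48785 <1
  x=-2.631: |R|=0.47731 <1
  x=-6.500: |R|=1.54167 >1
  x=-6.211: |R|=1.21842 >1
Interval (-6.0000, 0).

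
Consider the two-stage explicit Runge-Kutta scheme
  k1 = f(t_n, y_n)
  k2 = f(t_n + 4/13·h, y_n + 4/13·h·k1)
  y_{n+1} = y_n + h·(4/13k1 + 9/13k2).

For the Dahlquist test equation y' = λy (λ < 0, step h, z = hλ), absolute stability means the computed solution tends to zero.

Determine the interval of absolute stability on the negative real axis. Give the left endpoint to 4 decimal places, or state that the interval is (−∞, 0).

Test eqn y'=λy, z=hλ:
  k1=λy_n ⇒ h·k1=z·y_n;  k2=λ(1+4/13z)y_n ⇒ h·k2=z(1+4/13z)y_n
  y_{n+1}/y_n = 1 + 4/13z + 9/13z(1+4/13z) = 1 + z + 36/169z²
  Hence R(z) = 1 + z + 36/169z².

Solve |R(x)|<1 on ℝ⁻.
x=-1.29: |R|=0.0645
R=1: x+36/169x²=0 ⇒ x=−169/36=-4.6944; min R=1−1/(4·36/169)=-0.1736>−1
Confirm numerically:
  x=-4.245: |R|=0.59359 <1
  x=-3.120: |R|=0.04640 <1
  x=-3.049: |R|=0.06870 <1
  x=-2.672: |R|=0.15114 <1
  x=-5.057: |R|=1.39056 >1
  x=-5.020: |R|=1.34813 >1
  x=-4.919: |R|=1.23530 >1
Interval (-4.6944, 0).

z∈(-4.6944,0).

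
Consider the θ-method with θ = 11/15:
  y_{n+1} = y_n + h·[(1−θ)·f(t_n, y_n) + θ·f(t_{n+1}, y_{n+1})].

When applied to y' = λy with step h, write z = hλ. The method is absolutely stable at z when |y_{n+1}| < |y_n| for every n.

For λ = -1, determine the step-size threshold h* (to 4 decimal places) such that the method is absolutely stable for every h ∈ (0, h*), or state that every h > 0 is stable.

On y'=λy, z=hλ:
  y_{n+1} = y_n + z·[4/15·y_n + 11/15·y_{n+1}] ⇒ (1 − 11/15z)y_{n+1} = (1 + 4/15z)y_n
  ⇒ R(z) = (1 + 4/15z)/(1 − 11/15z).

Need |R(x)|<1, x<0.
x=-1.47: |R|=0.2926
x=-2: |R|=0.1892
x=-10: |R|=0.2000
x=-100: |R|=0.3453
θ=11/15≥1/2 ⇒ |1+4/15x|<|1−11/15x| ∀x<0 ⇒ stable on all of ℝ⁻.

unbounded; (−∞, 0). Any h>0 works for λ=-1.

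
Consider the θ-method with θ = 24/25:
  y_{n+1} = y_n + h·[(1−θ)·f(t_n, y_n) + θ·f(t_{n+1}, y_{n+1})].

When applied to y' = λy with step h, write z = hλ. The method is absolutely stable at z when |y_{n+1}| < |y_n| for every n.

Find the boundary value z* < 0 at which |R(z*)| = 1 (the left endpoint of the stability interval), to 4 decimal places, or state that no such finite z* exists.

On y'=λy, z=hλ:
  y_{n+1} = y_n + z·[1/25·y_n + 24/25·y_{n+1}] ⇒ (1 − 24/25z)y_{n+1} = (1 + 1/25z)y_n
  R(z) = (1 + 1/25z)/(1 − 24/25z).

Solve |R(x)|<1 on ℝ⁻.
x=-0.71: |R|=0.5778
x=-2: |R|=0.3151
x=-10: |R|=0.0566
x=-100: |R|=0.0309
θ=24/25≥1/2 ⇒ |1+1/25x|<|1−24/25x| ∀x<0 ⇒ stable on all of ℝ⁻.

interval (−∞, 0).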